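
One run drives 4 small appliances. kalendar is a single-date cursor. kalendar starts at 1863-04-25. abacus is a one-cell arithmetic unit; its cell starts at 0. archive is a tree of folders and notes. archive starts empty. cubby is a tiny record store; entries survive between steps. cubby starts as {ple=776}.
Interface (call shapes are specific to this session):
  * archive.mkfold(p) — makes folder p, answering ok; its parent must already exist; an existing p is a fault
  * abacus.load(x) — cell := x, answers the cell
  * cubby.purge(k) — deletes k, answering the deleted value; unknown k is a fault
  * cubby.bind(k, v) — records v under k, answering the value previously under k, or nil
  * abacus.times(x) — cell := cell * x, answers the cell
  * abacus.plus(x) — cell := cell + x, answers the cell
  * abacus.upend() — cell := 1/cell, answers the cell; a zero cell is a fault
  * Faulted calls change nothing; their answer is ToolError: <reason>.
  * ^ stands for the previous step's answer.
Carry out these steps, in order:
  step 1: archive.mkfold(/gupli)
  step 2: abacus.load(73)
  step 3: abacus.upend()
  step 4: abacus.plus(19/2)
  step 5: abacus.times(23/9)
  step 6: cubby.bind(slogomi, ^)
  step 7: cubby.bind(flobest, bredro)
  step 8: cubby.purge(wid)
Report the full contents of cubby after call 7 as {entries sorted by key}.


Answer: {flobest=bredro, ple=776, slogomi=10649/438}

Derivation:
==> archive.mkfold(p='/gupli')
<== ok
==> abacus.load(x='73')
<== 73
==> abacus.upend()
<== 1/73
==> abacus.plus(x='19/2')
<== 1389/146
==> abacus.times(x='23/9')
<== 10649/438
==> cubby.bind(k='slogomi', v='^')
<== nil
==> cubby.bind(k='flobest', v='bredro')
<== nil
==> cubby.purge(k='wid')
<== ToolError: no such key wid


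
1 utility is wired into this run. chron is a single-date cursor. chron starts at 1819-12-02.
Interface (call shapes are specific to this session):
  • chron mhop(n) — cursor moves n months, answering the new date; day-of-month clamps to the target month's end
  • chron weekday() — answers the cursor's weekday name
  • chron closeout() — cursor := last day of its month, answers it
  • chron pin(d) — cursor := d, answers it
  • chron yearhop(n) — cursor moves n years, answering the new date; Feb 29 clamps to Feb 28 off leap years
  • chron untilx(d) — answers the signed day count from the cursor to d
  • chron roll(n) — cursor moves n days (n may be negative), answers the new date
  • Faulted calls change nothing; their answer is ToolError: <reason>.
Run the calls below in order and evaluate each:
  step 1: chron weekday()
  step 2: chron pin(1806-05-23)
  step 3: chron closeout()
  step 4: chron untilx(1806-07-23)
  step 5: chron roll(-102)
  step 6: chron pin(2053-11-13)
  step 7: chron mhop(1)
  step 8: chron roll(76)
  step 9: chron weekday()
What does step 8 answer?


// 1. chron weekday() => Thursday
// 2. chron pin(d: 1806-05-23) => 1806-05-23
// 3. chron closeout() => 1806-05-31
// 4. chron untilx(d: 1806-07-23) => 53
// 5. chron roll(n: -102) => 1806-02-18
// 6. chron pin(d: 2053-11-13) => 2053-11-13
// 7. chron mhop(n: 1) => 2053-12-13
// 8. chron roll(n: 76) => 2054-02-27
// 9. chron weekday() => Friday

Answer: 2054-02-27


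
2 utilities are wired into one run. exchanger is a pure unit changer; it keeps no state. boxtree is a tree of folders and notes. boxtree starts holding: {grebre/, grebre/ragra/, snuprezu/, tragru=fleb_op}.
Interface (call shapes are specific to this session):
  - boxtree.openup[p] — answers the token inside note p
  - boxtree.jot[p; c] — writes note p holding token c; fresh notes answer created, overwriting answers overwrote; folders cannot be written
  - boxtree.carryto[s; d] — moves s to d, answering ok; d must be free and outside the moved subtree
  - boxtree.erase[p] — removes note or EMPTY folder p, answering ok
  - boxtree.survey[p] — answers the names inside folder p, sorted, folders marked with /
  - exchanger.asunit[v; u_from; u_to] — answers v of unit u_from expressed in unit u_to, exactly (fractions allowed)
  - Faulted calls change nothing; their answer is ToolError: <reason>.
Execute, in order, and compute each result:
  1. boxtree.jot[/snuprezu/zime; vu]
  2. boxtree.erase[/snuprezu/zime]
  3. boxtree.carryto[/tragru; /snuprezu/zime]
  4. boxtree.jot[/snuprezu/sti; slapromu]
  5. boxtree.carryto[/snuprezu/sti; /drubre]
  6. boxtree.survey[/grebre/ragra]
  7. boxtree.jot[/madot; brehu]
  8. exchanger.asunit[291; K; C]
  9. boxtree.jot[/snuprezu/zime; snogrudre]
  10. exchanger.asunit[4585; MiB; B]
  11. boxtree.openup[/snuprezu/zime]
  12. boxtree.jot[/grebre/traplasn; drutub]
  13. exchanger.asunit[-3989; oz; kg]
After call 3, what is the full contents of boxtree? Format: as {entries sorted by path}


% jot p='/snuprezu/zime' c='vu'
[out] created
% erase p='/snuprezu/zime'
[out] ok
% carryto s='/tragru' d='/snuprezu/zime'
[out] ok
% jot p='/snuprezu/sti' c='slapromu'
[out] created
% carryto s='/snuprezu/sti' d='/drubre'
[out] ok
% survey p='/grebre/ragra'
[out] []
% jot p='/madot' c='brehu'
[out] created
% asunit v='291' u_from='K' u_to='C'
[out] 357/20
% jot p='/snuprezu/zime' c='snogrudre'
[out] overwrote
% asunit v='4585' u_from='MiB' u_to='B'
[out] 4807720960
% openup p='/snuprezu/zime'
[out] snogrudre
% jot p='/grebre/traplasn' c='drutub'
[out] created
% asunit v='-3989' u_from='oz' u_to='kg'
[out] -180937996393/1600000000

Answer: {grebre/, grebre/ragra/, snuprezu/, snuprezu/zime=fleb_op}


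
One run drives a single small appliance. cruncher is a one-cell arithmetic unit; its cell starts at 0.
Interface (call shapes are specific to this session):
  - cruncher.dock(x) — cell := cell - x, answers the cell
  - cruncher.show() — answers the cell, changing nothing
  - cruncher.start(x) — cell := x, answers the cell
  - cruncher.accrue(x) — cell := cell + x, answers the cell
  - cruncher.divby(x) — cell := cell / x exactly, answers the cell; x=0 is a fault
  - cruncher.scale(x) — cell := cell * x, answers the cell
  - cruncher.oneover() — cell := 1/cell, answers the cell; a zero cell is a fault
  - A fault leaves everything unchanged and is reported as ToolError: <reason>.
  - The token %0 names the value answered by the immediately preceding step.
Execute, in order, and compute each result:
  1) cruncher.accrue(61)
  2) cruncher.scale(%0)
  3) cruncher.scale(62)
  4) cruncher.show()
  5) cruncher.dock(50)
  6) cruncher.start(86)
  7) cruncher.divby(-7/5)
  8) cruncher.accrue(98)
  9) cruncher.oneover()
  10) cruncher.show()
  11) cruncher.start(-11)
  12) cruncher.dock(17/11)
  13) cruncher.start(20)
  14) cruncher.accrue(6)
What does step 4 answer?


==> cruncher.accrue(x=61)
<== 61
==> cruncher.scale(x=%0)
<== 3721
==> cruncher.scale(x=62)
<== 230702
==> cruncher.show()
<== 230702
==> cruncher.dock(x=50)
<== 230652
==> cruncher.start(x=86)
<== 86
==> cruncher.divby(x=-7/5)
<== -430/7
==> cruncher.accrue(x=98)
<== 256/7
==> cruncher.oneover()
<== 7/256
==> cruncher.show()
<== 7/256
==> cruncher.start(x=-11)
<== -11
==> cruncher.dock(x=17/11)
<== -138/11
==> cruncher.start(x=20)
<== 20
==> cruncher.accrue(x=6)
<== 26

Answer: 230702


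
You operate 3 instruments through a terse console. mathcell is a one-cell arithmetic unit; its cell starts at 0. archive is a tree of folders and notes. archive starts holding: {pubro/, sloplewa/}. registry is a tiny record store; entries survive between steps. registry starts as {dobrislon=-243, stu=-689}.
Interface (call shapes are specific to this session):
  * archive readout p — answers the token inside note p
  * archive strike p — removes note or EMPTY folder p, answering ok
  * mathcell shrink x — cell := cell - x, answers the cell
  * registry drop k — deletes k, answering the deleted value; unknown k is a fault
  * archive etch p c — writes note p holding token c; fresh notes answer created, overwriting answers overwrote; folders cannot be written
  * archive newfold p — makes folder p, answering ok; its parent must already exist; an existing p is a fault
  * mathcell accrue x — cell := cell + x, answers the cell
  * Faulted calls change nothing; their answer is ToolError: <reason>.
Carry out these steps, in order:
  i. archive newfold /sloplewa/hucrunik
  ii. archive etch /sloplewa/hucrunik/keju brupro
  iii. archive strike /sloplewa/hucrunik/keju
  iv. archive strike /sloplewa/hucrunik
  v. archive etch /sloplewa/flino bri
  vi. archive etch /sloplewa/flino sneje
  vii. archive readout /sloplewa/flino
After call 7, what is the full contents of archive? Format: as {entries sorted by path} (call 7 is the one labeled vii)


Answer: {pubro/, sloplewa/, sloplewa/flino=sneje}

Derivation:
[in] archive newfold p→/sloplewa/hucrunik
  ok
[in] archive etch p→/sloplewa/hucrunik/keju c→brupro
  created
[in] archive strike p→/sloplewa/hucrunik/keju
  ok
[in] archive strike p→/sloplewa/hucrunik
  ok
[in] archive etch p→/sloplewa/flino c→bri
  created
[in] archive etch p→/sloplewa/flino c→sneje
  overwrote
[in] archive readout p→/sloplewa/flino
  sneje


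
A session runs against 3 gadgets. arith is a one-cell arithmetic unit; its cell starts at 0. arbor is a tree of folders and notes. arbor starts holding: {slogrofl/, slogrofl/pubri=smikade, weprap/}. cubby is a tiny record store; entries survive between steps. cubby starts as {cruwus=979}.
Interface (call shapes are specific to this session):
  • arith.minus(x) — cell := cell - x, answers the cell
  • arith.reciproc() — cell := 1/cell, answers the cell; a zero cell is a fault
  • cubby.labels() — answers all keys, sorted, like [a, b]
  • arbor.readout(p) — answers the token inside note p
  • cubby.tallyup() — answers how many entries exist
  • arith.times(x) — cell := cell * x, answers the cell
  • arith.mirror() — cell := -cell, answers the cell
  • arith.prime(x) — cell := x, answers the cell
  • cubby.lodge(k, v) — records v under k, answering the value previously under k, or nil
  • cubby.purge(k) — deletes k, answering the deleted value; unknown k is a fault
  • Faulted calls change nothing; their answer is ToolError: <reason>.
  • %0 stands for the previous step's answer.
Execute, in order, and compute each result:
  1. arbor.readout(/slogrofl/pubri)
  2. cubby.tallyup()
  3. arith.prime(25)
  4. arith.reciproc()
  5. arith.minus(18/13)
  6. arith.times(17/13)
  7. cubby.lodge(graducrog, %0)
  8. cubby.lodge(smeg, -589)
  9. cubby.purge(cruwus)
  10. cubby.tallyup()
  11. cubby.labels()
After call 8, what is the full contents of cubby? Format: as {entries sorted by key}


Calling arbor.readout on /slogrofl/pubri: smikade.
Next I call cubby.tallyup(), and observe 1.
I use arith.prime on 25, yielding 25.
I try arith.reciproc, yielding 1/25.
Using arith.minus on 18/13, — result: -437/325.
Calling arith.times on 17/13, which returns -7429/4225.
Calling cubby.lodge on graducrog, %0, — result: nil.
I call cubby.lodge on smeg, -589, yielding nil.
Next I call cubby.purge on cruwus: 979.
Calling cubby.tallyup, and observe 2.
I invoke cubby.labels(), → [graducrog, smeg].

Answer: {cruwus=979, graducrog=-7429/4225, smeg=-589}


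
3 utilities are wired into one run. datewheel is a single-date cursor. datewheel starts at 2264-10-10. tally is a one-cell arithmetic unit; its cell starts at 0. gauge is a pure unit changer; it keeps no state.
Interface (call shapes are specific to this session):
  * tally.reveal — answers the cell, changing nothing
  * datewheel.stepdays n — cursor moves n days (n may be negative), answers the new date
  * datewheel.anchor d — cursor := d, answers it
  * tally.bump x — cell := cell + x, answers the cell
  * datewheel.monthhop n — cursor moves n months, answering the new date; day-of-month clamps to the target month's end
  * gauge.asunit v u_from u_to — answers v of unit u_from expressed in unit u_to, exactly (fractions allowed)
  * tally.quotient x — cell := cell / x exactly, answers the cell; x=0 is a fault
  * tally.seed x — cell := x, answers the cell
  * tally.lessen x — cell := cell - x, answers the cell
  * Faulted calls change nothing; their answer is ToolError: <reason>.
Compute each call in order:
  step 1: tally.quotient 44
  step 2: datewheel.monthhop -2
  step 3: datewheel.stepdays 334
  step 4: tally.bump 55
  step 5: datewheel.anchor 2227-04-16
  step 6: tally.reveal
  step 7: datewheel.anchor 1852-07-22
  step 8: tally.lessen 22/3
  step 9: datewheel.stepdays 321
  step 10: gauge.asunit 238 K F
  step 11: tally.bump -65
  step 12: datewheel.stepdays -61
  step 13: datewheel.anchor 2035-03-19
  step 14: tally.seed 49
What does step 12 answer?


Answer: 1853-04-08

Derivation:
# tally.quotient(x='44') -> 0
# datewheel.monthhop(n='-2') -> 2264-08-10
# datewheel.stepdays(n='334') -> 2265-07-10
# tally.bump(x='55') -> 55
# datewheel.anchor(d='2227-04-16') -> 2227-04-16
# tally.reveal() -> 55
# datewheel.anchor(d='1852-07-22') -> 1852-07-22
# tally.lessen(x='22/3') -> 143/3
# datewheel.stepdays(n='321') -> 1853-06-08
# gauge.asunit(v='238', u_from='K', u_to='F') -> -3127/100
# tally.bump(x='-65') -> -52/3
# datewheel.stepdays(n='-61') -> 1853-04-08
# datewheel.anchor(d='2035-03-19') -> 2035-03-19
# tally.seed(x='49') -> 49


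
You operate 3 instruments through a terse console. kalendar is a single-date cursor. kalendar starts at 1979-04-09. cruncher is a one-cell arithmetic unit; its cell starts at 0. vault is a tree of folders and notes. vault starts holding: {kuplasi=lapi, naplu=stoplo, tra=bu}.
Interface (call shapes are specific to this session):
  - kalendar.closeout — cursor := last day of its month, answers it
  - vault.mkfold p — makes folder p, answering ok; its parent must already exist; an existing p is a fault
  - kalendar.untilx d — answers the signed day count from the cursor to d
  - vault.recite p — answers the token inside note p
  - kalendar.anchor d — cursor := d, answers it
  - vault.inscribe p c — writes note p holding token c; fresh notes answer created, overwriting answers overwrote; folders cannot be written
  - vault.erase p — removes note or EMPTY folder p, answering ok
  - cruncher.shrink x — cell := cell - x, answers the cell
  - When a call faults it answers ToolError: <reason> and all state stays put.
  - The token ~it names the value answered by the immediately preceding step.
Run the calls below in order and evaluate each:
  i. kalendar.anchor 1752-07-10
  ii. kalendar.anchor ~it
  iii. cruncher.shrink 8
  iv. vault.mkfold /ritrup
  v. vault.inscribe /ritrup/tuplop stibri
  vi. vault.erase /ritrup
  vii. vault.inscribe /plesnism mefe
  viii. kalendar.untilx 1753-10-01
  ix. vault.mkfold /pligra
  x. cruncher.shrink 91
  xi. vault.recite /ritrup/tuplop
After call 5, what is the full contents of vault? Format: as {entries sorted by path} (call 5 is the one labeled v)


==> anchor(d→1752-07-10)
<== 1752-07-10
==> anchor(d→~it)
<== 1752-07-10
==> shrink(x→8)
<== -8
==> mkfold(p→/ritrup)
<== ok
==> inscribe(p→/ritrup/tuplop, c→stibri)
<== created
==> erase(p→/ritrup)
<== ToolError: not empty
==> inscribe(p→/plesnism, c→mefe)
<== created
==> untilx(d→1753-10-01)
<== 448
==> mkfold(p→/pligra)
<== ok
==> shrink(x→91)
<== -99
==> recite(p→/ritrup/tuplop)
<== stibri

Answer: {kuplasi=lapi, naplu=stoplo, ritrup/, ritrup/tuplop=stibri, tra=bu}


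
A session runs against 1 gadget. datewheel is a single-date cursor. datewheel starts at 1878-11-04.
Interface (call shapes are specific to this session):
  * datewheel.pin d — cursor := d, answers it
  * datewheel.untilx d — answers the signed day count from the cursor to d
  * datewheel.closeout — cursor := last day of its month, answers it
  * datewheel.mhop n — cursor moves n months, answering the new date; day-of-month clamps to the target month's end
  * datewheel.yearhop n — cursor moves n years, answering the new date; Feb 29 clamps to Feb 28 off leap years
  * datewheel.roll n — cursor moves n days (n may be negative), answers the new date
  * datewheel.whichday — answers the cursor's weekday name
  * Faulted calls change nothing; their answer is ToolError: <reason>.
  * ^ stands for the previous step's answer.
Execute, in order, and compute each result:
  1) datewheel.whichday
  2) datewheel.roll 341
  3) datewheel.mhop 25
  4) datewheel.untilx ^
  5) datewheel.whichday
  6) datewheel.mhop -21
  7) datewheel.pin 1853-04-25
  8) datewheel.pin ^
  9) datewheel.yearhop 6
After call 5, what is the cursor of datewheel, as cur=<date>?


~$ datewheel.whichday
= Monday
~$ datewheel.roll n→341
= 1879-10-11
~$ datewheel.mhop n→25
= 1881-11-11
~$ datewheel.untilx d→^
= 0
~$ datewheel.whichday
= Friday
~$ datewheel.mhop n→-21
= 1880-02-11
~$ datewheel.pin d→1853-04-25
= 1853-04-25
~$ datewheel.pin d→^
= 1853-04-25
~$ datewheel.yearhop n→6
= 1859-04-25

Answer: cur=1881-11-11


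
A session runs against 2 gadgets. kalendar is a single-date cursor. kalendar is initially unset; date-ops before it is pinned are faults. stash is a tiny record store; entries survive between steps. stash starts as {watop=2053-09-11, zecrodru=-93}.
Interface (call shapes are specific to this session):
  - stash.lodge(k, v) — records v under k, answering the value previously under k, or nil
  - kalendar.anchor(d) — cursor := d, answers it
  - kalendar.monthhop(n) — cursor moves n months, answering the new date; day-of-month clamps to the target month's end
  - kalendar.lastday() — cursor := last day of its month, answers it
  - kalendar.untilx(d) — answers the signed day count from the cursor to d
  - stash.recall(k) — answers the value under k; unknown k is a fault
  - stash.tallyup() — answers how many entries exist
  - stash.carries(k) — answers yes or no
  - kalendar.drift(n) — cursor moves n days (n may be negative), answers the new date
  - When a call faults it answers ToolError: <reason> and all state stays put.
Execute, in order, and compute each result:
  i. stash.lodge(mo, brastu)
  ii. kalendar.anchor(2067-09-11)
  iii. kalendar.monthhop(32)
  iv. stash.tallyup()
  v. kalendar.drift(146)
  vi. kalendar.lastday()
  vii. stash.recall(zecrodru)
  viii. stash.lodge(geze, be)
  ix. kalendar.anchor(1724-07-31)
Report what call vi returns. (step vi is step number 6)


Answer: 2070-10-31

Derivation:
>>> lodge k='mo' v='brastu'
[out] nil
>>> anchor d='2067-09-11'
[out] 2067-09-11
>>> monthhop n='32'
[out] 2070-05-11
>>> tallyup
[out] 3
>>> drift n='146'
[out] 2070-10-04
>>> lastday
[out] 2070-10-31
>>> recall k='zecrodru'
[out] -93
>>> lodge k='geze' v='be'
[out] nil
>>> anchor d='1724-07-31'
[out] 1724-07-31


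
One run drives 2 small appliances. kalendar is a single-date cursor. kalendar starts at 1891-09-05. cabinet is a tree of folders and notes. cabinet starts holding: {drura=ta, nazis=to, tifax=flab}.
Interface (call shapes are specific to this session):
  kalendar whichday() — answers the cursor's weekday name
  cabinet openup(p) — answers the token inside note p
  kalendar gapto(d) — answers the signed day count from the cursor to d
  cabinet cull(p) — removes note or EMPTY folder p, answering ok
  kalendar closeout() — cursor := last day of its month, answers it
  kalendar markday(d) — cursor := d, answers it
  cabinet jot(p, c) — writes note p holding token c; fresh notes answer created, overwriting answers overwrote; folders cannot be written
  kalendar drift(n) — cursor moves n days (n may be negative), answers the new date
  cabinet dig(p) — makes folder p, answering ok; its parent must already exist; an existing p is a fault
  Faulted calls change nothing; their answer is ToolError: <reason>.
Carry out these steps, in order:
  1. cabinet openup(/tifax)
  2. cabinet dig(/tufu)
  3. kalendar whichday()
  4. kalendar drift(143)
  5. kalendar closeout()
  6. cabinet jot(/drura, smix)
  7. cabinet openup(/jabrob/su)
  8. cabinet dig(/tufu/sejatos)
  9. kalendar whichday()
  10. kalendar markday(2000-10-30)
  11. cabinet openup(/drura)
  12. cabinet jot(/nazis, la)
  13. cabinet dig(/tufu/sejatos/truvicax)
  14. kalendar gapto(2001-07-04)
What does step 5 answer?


·→ cabinet openup(p=/tifax)
·← flab
·→ cabinet dig(p=/tufu)
·← ok
·→ kalendar whichday()
·← Saturday
·→ kalendar drift(n=143)
·← 1892-01-26
·→ kalendar closeout()
·← 1892-01-31
·→ cabinet jot(p=/drura, c=smix)
·← overwrote
·→ cabinet openup(p=/jabrob/su)
·← ToolError: not found
·→ cabinet dig(p=/tufu/sejatos)
·← ok
·→ kalendar whichday()
·← Sunday
·→ kalendar markday(d=2000-10-30)
·← 2000-10-30
·→ cabinet openup(p=/drura)
·← smix
·→ cabinet jot(p=/nazis, c=la)
·← overwrote
·→ cabinet dig(p=/tufu/sejatos/truvicax)
·← ok
·→ kalendar gapto(d=2001-07-04)
·← 247

Answer: 1892-01-31


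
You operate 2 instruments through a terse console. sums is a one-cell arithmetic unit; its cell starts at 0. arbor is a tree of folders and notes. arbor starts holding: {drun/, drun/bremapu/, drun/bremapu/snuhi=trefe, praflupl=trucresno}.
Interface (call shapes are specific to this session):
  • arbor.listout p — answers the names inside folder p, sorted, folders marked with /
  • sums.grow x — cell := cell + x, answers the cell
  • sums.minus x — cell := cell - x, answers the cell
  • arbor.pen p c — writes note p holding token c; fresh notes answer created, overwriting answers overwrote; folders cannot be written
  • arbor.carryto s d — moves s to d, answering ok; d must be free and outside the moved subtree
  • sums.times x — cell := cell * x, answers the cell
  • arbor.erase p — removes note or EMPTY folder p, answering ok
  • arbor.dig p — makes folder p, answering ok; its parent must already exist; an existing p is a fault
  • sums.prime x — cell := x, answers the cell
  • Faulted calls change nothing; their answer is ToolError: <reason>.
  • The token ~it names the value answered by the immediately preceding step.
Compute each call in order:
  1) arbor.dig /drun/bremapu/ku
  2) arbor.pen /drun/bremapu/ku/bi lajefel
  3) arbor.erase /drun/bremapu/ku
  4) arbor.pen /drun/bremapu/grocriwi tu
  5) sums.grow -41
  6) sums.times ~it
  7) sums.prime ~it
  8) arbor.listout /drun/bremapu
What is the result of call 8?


Answer: [grocriwi, ku/, snuhi]

Derivation:
Act: arbor.dig[/drun/bremapu/ku]
Obs: ok
Act: arbor.pen[/drun/bremapu/ku/bi; lajefel]
Obs: created
Act: arbor.erase[/drun/bremapu/ku]
Obs: ToolError: not empty
Act: arbor.pen[/drun/bremapu/grocriwi; tu]
Obs: created
Act: sums.grow[-41]
Obs: -41
Act: sums.times[~it]
Obs: 1681
Act: sums.prime[~it]
Obs: 1681
Act: arbor.listout[/drun/bremapu]
Obs: [grocriwi, ku/, snuhi]


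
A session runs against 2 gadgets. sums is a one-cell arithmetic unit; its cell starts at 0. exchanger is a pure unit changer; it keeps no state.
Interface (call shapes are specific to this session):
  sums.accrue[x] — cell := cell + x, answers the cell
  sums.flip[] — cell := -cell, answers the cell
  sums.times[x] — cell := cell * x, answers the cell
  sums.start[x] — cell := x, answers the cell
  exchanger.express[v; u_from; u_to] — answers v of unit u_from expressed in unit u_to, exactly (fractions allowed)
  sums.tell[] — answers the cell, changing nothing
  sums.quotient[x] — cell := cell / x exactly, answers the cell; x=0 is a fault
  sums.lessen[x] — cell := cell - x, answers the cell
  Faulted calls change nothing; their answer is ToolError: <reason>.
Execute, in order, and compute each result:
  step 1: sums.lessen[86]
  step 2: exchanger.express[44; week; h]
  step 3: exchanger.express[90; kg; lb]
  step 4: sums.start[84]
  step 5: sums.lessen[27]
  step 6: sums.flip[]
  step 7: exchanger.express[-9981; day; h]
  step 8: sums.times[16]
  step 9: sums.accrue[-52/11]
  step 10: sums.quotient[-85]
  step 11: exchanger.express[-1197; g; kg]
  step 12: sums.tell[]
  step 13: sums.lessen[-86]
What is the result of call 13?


> sums.lessen x: 86
  -86
> exchanger.express v: 44 u_from: week u_to: h
  7392
> exchanger.express v: 90 u_from: kg u_to: lb
  9000000000/45359237
> sums.start x: 84
  84
> sums.lessen x: 27
  57
> sums.flip
  -57
> exchanger.express v: -9981 u_from: day u_to: h
  -239544
> sums.times x: 16
  -912
> sums.accrue x: -52/11
  -10084/11
> sums.quotient x: -85
  10084/935
> exchanger.express v: -1197 u_from: g u_to: kg
  -1197/1000
> sums.tell
  10084/935
> sums.lessen x: -86
  90494/935

Answer: 90494/935


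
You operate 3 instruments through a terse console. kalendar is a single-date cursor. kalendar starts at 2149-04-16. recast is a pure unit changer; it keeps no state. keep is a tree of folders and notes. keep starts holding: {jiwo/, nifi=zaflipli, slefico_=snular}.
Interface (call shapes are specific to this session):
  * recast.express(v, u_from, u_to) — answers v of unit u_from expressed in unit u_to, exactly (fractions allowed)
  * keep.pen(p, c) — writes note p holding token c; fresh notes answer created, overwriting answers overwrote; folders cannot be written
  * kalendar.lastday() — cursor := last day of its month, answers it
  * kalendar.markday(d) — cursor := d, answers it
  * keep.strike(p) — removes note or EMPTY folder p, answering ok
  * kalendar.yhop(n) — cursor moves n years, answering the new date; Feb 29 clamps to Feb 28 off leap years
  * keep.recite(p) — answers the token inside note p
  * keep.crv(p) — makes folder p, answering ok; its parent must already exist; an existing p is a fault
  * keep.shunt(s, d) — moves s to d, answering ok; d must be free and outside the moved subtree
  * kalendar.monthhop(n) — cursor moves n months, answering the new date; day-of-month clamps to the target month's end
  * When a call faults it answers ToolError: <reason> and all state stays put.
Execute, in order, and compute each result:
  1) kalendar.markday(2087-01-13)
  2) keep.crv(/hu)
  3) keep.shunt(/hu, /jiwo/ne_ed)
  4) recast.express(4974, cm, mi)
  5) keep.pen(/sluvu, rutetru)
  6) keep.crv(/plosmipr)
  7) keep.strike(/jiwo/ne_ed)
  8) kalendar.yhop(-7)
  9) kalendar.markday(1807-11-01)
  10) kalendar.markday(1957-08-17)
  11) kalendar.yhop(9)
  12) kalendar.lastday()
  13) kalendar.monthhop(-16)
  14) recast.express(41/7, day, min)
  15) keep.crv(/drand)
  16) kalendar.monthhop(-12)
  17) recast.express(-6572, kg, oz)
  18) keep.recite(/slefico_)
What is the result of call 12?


Then markday using 2087-01-13, and see 2087-01-13.
I use crv using /hu, — result: ok.
Invoking shunt using /hu, /jiwo/ne_ed, and get ok.
Then express using 4974, cm, mi, and see 4145/134112.
Calling pen using /sluvu, rutetru, which returns created.
Calling crv using /plosmipr, — result: ok.
Using strike using /jiwo/ne_ed, — result: ok.
Then yhop using -7, giving 2080-01-13.
I try markday using 1807-11-01, and see 1807-11-01.
Now I run markday using 1957-08-17, → 1957-08-17.
I try yhop using 9, giving 1966-08-17.
I call lastday, — result: 1966-08-31.
I run monthhop using -16, — result: 1965-04-30.
Using express using 41/7, day, min, — result: 59040/7.
I run crv using /drand, giving ok.
Next I call monthhop using -12, and get 1964-04-30.
I call express using -6572, kg, oz, and observe -10515200000000/45359237.
I run recite using /slefico_, yielding snular.

Answer: 1966-08-31


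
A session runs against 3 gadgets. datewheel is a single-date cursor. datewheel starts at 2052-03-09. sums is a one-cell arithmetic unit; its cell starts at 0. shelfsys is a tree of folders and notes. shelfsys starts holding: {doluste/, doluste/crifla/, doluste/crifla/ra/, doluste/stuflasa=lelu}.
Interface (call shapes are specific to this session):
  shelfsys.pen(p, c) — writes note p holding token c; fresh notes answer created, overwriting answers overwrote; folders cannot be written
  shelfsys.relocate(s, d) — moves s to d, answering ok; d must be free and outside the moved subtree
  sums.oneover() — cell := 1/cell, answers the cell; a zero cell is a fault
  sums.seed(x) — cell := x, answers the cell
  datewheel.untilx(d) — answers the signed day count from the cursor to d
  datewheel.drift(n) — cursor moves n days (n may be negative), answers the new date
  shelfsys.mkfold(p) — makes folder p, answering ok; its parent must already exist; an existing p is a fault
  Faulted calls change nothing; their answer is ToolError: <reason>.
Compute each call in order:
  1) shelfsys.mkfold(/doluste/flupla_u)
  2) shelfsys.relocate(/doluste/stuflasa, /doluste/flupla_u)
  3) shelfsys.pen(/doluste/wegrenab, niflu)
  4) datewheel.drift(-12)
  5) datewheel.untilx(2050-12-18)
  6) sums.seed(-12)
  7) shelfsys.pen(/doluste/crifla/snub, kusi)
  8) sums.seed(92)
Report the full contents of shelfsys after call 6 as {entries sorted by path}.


Answer: {doluste/, doluste/crifla/, doluste/crifla/ra/, doluste/flupla_u/, doluste/stuflasa=lelu, doluste/wegrenab=niflu}

Derivation:
-- 1. mkfold(p=/doluste/flupla_u) : ok
-- 2. relocate(s=/doluste/stuflasa, d=/doluste/flupla_u) : ToolError: exists
-- 3. pen(p=/doluste/wegrenab, c=niflu) : created
-- 4. drift(n=-12) : 2052-02-26
-- 5. untilx(d=2050-12-18) : -435
-- 6. seed(x=-12) : -12
-- 7. pen(p=/doluste/crifla/snub, c=kusi) : created
-- 8. seed(x=92) : 92


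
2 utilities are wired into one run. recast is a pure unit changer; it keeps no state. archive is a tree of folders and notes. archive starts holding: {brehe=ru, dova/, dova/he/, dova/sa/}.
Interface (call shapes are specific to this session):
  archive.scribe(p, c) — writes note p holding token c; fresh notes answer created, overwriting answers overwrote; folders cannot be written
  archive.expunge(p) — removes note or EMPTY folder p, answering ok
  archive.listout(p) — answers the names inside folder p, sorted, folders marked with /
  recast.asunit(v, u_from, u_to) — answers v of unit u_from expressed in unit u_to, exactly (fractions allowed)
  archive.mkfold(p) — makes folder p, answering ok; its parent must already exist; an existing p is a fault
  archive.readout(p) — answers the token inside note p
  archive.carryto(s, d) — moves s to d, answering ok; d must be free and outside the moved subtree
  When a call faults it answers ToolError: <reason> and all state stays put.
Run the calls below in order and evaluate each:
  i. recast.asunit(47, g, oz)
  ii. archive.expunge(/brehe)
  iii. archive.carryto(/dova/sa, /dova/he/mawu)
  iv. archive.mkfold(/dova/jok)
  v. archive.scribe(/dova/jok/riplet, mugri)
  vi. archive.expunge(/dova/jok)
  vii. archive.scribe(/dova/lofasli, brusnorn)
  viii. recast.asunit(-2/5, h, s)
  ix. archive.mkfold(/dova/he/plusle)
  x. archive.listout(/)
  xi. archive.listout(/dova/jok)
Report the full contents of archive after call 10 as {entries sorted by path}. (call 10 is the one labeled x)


Answer: {dova/, dova/he/, dova/he/mawu/, dova/he/plusle/, dova/jok/, dova/jok/riplet=mugri, dova/lofasli=brusnorn}

Derivation:
# 1. recast.asunit(v: 47, u_from: g, u_to: oz) -> 75200000/45359237
# 2. archive.expunge(p: /brehe) -> ok
# 3. archive.carryto(s: /dova/sa, d: /dova/he/mawu) -> ok
# 4. archive.mkfold(p: /dova/jok) -> ok
# 5. archive.scribe(p: /dova/jok/riplet, c: mugri) -> created
# 6. archive.expunge(p: /dova/jok) -> ToolError: not empty
# 7. archive.scribe(p: /dova/lofasli, c: brusnorn) -> created
# 8. recast.asunit(v: -2/5, u_from: h, u_to: s) -> -1440
# 9. archive.mkfold(p: /dova/he/plusle) -> ok
# 10. archive.listout(p: /) -> [dova/]
# 11. archive.listout(p: /dova/jok) -> [riplet]


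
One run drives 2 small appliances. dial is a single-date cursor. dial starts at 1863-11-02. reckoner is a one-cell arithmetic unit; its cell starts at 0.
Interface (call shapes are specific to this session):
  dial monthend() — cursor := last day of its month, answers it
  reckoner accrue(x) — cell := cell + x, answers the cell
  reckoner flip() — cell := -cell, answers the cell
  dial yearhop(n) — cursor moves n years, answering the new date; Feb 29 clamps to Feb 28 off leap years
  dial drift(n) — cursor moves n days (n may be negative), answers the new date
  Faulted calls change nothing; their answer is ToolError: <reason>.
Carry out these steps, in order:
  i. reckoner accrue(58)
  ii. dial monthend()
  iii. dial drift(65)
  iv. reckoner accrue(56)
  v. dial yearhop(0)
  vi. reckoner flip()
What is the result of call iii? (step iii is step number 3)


Do: reckoner accrue[x=58]
See: 58
Do: dial monthend[]
See: 1863-11-30
Do: dial drift[n=65]
See: 1864-02-03
Do: reckoner accrue[x=56]
See: 114
Do: dial yearhop[n=0]
See: 1864-02-03
Do: reckoner flip[]
See: -114

Answer: 1864-02-03


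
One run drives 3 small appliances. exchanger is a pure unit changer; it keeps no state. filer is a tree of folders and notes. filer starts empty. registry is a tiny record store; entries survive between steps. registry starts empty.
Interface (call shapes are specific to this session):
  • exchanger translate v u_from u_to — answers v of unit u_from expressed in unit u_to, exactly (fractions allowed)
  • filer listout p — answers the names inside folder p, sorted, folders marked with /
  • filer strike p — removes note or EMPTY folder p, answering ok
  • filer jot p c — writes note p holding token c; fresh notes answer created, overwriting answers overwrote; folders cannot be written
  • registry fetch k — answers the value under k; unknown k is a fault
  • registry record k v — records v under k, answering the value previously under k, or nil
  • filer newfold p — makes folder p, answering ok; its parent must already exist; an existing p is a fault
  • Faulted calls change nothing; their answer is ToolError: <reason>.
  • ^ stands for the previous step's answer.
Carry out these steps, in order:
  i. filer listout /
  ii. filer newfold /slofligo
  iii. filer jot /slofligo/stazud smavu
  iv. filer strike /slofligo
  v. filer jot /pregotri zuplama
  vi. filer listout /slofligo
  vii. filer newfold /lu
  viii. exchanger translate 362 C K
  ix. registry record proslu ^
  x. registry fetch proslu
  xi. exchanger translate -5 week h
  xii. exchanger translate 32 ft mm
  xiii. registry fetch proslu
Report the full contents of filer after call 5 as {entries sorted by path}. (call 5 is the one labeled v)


# filer listout(p=/) : []
# filer newfold(p=/slofligo) : ok
# filer jot(p=/slofligo/stazud, c=smavu) : created
# filer strike(p=/slofligo) : ToolError: not empty
# filer jot(p=/pregotri, c=zuplama) : created
# filer listout(p=/slofligo) : [stazud]
# filer newfold(p=/lu) : ok
# exchanger translate(v=362, u_from=C, u_to=K) : 12703/20
# registry record(k=proslu, v=^) : nil
# registry fetch(k=proslu) : 12703/20
# exchanger translate(v=-5, u_from=week, u_to=h) : -840
# exchanger translate(v=32, u_from=ft, u_to=mm) : 48768/5
# registry fetch(k=proslu) : 12703/20

Answer: {pregotri=zuplama, slofligo/, slofligo/stazud=smavu}


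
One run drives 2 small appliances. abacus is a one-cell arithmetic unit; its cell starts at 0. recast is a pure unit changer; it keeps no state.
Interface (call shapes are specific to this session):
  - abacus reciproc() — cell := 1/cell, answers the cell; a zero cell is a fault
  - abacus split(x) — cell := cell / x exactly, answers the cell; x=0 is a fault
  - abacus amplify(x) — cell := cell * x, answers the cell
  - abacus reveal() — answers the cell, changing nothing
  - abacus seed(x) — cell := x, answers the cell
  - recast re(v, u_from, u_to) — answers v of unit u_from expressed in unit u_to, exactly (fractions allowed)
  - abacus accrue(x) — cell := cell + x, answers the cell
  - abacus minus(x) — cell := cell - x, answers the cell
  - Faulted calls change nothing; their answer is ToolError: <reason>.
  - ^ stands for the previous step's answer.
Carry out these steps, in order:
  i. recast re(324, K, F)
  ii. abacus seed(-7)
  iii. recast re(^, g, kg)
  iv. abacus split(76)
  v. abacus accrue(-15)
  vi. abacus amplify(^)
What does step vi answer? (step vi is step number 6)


→ recast re(324, K, F)
← 12353/100
→ abacus seed(-7)
← -7
→ recast re(^, g, kg)
← -7/1000
→ abacus split(76)
← -7/76
→ abacus accrue(-15)
← -1147/76
→ abacus amplify(^)
← 1315609/5776

Answer: 1315609/5776


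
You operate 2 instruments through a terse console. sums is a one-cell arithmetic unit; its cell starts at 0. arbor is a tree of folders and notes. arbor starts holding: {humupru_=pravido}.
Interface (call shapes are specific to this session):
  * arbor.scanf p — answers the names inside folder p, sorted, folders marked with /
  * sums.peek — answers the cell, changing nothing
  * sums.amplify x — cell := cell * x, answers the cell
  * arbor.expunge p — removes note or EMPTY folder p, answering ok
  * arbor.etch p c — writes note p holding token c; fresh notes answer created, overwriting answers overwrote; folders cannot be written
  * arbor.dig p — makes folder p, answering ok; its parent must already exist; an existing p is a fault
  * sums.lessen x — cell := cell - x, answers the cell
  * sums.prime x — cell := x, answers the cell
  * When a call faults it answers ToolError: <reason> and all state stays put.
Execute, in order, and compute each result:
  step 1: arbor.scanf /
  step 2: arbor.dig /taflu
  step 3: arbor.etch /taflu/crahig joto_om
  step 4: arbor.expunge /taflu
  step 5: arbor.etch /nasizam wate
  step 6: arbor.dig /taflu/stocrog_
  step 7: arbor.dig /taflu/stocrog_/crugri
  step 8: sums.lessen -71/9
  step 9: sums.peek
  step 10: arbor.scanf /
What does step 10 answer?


Answer: [humupru_, nasizam, taflu/]

Derivation:
·→ arbor.scanf(/)
·← [humupru_]
·→ arbor.dig(/taflu)
·← ok
·→ arbor.etch(/taflu/crahig, joto_om)
·← created
·→ arbor.expunge(/taflu)
·← ToolError: not empty
·→ arbor.etch(/nasizam, wate)
·← created
·→ arbor.dig(/taflu/stocrog_)
·← ok
·→ arbor.dig(/taflu/stocrog_/crugri)
·← ok
·→ sums.lessen(-71/9)
·← 71/9
·→ sums.peek()
·← 71/9
·→ arbor.scanf(/)
·← [humupru_, nasizam, taflu/]


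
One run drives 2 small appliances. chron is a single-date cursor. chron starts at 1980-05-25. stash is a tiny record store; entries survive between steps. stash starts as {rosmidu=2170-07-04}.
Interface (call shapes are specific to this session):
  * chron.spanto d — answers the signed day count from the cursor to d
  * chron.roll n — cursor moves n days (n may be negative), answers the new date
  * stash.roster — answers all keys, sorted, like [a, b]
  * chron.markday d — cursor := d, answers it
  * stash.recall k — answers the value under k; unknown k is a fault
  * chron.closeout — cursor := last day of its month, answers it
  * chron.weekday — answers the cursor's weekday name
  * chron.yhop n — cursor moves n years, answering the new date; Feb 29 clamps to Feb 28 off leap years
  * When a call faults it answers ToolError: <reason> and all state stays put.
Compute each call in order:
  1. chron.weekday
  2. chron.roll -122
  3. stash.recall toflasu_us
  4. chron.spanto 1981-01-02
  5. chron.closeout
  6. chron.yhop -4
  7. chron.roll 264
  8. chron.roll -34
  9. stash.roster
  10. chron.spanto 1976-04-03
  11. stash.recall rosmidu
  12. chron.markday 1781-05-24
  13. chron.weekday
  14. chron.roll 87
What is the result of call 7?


Answer: 1976-10-21

Derivation:
>>> weekday
= Sunday
>>> roll n='-122'
= 1980-01-24
>>> recall k='toflasu_us'
= ToolError: no such key toflasu_us
>>> spanto d='1981-01-02'
= 344
>>> closeout
= 1980-01-31
>>> yhop n='-4'
= 1976-01-31
>>> roll n='264'
= 1976-10-21
>>> roll n='-34'
= 1976-09-17
>>> roster
= [rosmidu]
>>> spanto d='1976-04-03'
= -167
>>> recall k='rosmidu'
= 2170-07-04
>>> markday d='1781-05-24'
= 1781-05-24
>>> weekday
= Thursday
>>> roll n='87'
= 1781-08-19


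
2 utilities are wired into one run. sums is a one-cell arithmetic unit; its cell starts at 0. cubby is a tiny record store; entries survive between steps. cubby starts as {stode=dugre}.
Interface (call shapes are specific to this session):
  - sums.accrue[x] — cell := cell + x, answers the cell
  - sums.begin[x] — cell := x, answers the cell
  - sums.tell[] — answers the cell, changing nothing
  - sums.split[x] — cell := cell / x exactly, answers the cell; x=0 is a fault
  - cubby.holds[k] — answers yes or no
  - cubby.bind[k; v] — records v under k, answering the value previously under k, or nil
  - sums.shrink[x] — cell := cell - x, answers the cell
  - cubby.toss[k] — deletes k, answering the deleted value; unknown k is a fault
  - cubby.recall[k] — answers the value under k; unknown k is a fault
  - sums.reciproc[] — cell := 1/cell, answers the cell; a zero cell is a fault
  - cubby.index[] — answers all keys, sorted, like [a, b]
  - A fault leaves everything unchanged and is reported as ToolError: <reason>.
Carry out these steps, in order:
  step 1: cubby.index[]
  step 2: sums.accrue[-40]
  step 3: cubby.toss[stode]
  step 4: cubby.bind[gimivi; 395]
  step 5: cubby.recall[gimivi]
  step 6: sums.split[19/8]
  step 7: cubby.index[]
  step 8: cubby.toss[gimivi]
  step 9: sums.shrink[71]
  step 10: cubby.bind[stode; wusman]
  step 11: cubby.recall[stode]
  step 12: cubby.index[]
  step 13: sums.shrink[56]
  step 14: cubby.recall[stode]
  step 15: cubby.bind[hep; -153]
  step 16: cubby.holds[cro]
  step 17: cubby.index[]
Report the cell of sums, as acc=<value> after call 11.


// cubby.index() == [stode]
// sums.accrue(x→-40) == -40
// cubby.toss(k→stode) == dugre
// cubby.bind(k→gimivi, v→395) == nil
// cubby.recall(k→gimivi) == 395
// sums.split(x→19/8) == -320/19
// cubby.index() == [gimivi]
// cubby.toss(k→gimivi) == 395
// sums.shrink(x→71) == -1669/19
// cubby.bind(k→stode, v→wusman) == nil
// cubby.recall(k→stode) == wusman
// cubby.index() == [stode]
// sums.shrink(x→56) == -2733/19
// cubby.recall(k→stode) == wusman
// cubby.bind(k→hep, v→-153) == nil
// cubby.holds(k→cro) == no
// cubby.index() == [hep, stode]

Answer: acc=-1669/19
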